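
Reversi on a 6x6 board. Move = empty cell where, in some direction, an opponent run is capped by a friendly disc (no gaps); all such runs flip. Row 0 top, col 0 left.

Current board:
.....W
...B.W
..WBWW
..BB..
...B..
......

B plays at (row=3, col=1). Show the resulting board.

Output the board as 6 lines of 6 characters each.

Place B at (3,1); scan 8 dirs for brackets.
Dir NW: first cell '.' (not opp) -> no flip
Dir N: first cell '.' (not opp) -> no flip
Dir NE: opp run (2,2) capped by B -> flip
Dir W: first cell '.' (not opp) -> no flip
Dir E: first cell 'B' (not opp) -> no flip
Dir SW: first cell '.' (not opp) -> no flip
Dir S: first cell '.' (not opp) -> no flip
Dir SE: first cell '.' (not opp) -> no flip
All flips: (2,2)

Answer: .....W
...B.W
..BBWW
.BBB..
...B..
......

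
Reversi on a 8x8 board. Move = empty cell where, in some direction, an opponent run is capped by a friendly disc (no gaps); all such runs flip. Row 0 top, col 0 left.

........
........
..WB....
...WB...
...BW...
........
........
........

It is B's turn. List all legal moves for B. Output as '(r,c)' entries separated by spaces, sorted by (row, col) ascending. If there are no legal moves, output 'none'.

(1,1): no bracket -> illegal
(1,2): no bracket -> illegal
(1,3): no bracket -> illegal
(2,1): flips 1 -> legal
(2,4): no bracket -> illegal
(3,1): no bracket -> illegal
(3,2): flips 1 -> legal
(3,5): no bracket -> illegal
(4,2): no bracket -> illegal
(4,5): flips 1 -> legal
(5,3): no bracket -> illegal
(5,4): flips 1 -> legal
(5,5): no bracket -> illegal

Answer: (2,1) (3,2) (4,5) (5,4)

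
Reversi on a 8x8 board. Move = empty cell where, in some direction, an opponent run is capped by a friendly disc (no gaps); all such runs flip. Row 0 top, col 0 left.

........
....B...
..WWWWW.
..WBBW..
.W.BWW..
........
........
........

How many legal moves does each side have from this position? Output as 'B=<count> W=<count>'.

-- B to move --
(1,1): flips 1 -> legal
(1,2): flips 1 -> legal
(1,3): flips 1 -> legal
(1,5): flips 1 -> legal
(1,6): flips 1 -> legal
(1,7): no bracket -> illegal
(2,1): flips 1 -> legal
(2,7): no bracket -> illegal
(3,0): no bracket -> illegal
(3,1): flips 1 -> legal
(3,6): flips 2 -> legal
(3,7): no bracket -> illegal
(4,0): no bracket -> illegal
(4,2): no bracket -> illegal
(4,6): flips 2 -> legal
(5,0): flips 3 -> legal
(5,1): no bracket -> illegal
(5,2): no bracket -> illegal
(5,3): no bracket -> illegal
(5,4): flips 1 -> legal
(5,5): flips 1 -> legal
(5,6): flips 1 -> legal
B mobility = 13
-- W to move --
(0,3): flips 1 -> legal
(0,4): flips 1 -> legal
(0,5): flips 1 -> legal
(1,3): no bracket -> illegal
(1,5): no bracket -> illegal
(4,2): flips 2 -> legal
(5,2): flips 2 -> legal
(5,3): flips 2 -> legal
(5,4): flips 1 -> legal
W mobility = 7

Answer: B=13 W=7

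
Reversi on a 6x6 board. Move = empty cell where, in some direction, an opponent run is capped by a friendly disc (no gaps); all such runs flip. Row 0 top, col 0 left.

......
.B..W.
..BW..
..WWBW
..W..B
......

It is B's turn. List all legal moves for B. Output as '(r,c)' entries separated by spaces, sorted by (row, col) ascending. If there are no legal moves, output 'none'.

Answer: (1,2) (2,4) (2,5) (3,1) (4,4) (5,2)

Derivation:
(0,3): no bracket -> illegal
(0,4): no bracket -> illegal
(0,5): no bracket -> illegal
(1,2): flips 1 -> legal
(1,3): no bracket -> illegal
(1,5): no bracket -> illegal
(2,1): no bracket -> illegal
(2,4): flips 1 -> legal
(2,5): flips 1 -> legal
(3,1): flips 2 -> legal
(4,1): no bracket -> illegal
(4,3): no bracket -> illegal
(4,4): flips 1 -> legal
(5,1): no bracket -> illegal
(5,2): flips 2 -> legal
(5,3): no bracket -> illegal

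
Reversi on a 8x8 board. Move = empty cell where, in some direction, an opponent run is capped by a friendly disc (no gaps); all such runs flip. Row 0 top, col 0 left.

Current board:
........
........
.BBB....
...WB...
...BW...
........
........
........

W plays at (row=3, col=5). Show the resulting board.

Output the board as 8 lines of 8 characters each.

Place W at (3,5); scan 8 dirs for brackets.
Dir NW: first cell '.' (not opp) -> no flip
Dir N: first cell '.' (not opp) -> no flip
Dir NE: first cell '.' (not opp) -> no flip
Dir W: opp run (3,4) capped by W -> flip
Dir E: first cell '.' (not opp) -> no flip
Dir SW: first cell 'W' (not opp) -> no flip
Dir S: first cell '.' (not opp) -> no flip
Dir SE: first cell '.' (not opp) -> no flip
All flips: (3,4)

Answer: ........
........
.BBB....
...WWW..
...BW...
........
........
........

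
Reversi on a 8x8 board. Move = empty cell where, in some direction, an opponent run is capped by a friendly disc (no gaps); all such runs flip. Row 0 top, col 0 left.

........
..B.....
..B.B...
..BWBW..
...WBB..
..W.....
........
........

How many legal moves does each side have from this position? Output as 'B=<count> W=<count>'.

Answer: B=7 W=9

Derivation:
-- B to move --
(2,3): no bracket -> illegal
(2,5): flips 1 -> legal
(2,6): flips 1 -> legal
(3,6): flips 1 -> legal
(4,1): no bracket -> illegal
(4,2): flips 2 -> legal
(4,6): flips 1 -> legal
(5,1): no bracket -> illegal
(5,3): no bracket -> illegal
(5,4): flips 1 -> legal
(6,1): flips 2 -> legal
(6,2): no bracket -> illegal
(6,3): no bracket -> illegal
B mobility = 7
-- W to move --
(0,1): no bracket -> illegal
(0,2): no bracket -> illegal
(0,3): no bracket -> illegal
(1,1): flips 1 -> legal
(1,3): flips 1 -> legal
(1,4): no bracket -> illegal
(1,5): flips 1 -> legal
(2,1): flips 1 -> legal
(2,3): no bracket -> illegal
(2,5): flips 1 -> legal
(3,1): flips 1 -> legal
(3,6): no bracket -> illegal
(4,1): no bracket -> illegal
(4,2): no bracket -> illegal
(4,6): flips 2 -> legal
(5,3): flips 1 -> legal
(5,4): no bracket -> illegal
(5,5): flips 2 -> legal
(5,6): no bracket -> illegal
W mobility = 9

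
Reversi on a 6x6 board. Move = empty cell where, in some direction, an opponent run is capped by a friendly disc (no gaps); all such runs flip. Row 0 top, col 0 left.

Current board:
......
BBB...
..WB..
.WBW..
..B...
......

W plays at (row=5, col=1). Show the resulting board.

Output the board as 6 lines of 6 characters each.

Place W at (5,1); scan 8 dirs for brackets.
Dir NW: first cell '.' (not opp) -> no flip
Dir N: first cell '.' (not opp) -> no flip
Dir NE: opp run (4,2) capped by W -> flip
Dir W: first cell '.' (not opp) -> no flip
Dir E: first cell '.' (not opp) -> no flip
Dir SW: edge -> no flip
Dir S: edge -> no flip
Dir SE: edge -> no flip
All flips: (4,2)

Answer: ......
BBB...
..WB..
.WBW..
..W...
.W....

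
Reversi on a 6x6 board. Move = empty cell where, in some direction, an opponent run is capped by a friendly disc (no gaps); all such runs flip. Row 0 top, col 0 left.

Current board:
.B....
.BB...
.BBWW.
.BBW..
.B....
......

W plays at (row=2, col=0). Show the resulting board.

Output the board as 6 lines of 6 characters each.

Answer: .B....
.BB...
WWWWW.
.BBW..
.B....
......

Derivation:
Place W at (2,0); scan 8 dirs for brackets.
Dir NW: edge -> no flip
Dir N: first cell '.' (not opp) -> no flip
Dir NE: opp run (1,1), next='.' -> no flip
Dir W: edge -> no flip
Dir E: opp run (2,1) (2,2) capped by W -> flip
Dir SW: edge -> no flip
Dir S: first cell '.' (not opp) -> no flip
Dir SE: opp run (3,1), next='.' -> no flip
All flips: (2,1) (2,2)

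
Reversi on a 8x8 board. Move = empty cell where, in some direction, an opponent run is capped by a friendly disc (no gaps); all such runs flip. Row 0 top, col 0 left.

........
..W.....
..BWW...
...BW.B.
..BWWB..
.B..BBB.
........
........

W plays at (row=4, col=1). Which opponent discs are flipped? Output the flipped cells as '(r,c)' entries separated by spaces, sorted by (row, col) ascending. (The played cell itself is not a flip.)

Answer: (4,2)

Derivation:
Dir NW: first cell '.' (not opp) -> no flip
Dir N: first cell '.' (not opp) -> no flip
Dir NE: first cell '.' (not opp) -> no flip
Dir W: first cell '.' (not opp) -> no flip
Dir E: opp run (4,2) capped by W -> flip
Dir SW: first cell '.' (not opp) -> no flip
Dir S: opp run (5,1), next='.' -> no flip
Dir SE: first cell '.' (not opp) -> no flip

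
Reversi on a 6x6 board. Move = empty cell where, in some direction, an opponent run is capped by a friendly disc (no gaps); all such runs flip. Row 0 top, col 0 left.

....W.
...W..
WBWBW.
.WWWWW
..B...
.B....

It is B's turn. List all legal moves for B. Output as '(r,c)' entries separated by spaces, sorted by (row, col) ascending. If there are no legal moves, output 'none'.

(0,2): no bracket -> illegal
(0,3): flips 1 -> legal
(0,5): no bracket -> illegal
(1,0): no bracket -> illegal
(1,1): no bracket -> illegal
(1,2): flips 2 -> legal
(1,4): no bracket -> illegal
(1,5): flips 2 -> legal
(2,5): flips 1 -> legal
(3,0): no bracket -> illegal
(4,0): no bracket -> illegal
(4,1): flips 2 -> legal
(4,3): flips 2 -> legal
(4,4): no bracket -> illegal
(4,5): flips 1 -> legal

Answer: (0,3) (1,2) (1,5) (2,5) (4,1) (4,3) (4,5)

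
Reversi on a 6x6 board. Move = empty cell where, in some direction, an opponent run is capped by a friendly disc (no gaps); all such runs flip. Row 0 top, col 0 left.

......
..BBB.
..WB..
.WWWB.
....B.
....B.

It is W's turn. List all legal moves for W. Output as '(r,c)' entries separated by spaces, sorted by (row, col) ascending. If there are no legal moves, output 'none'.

Answer: (0,2) (0,3) (0,4) (0,5) (2,4) (3,5) (5,5)

Derivation:
(0,1): no bracket -> illegal
(0,2): flips 1 -> legal
(0,3): flips 2 -> legal
(0,4): flips 1 -> legal
(0,5): flips 2 -> legal
(1,1): no bracket -> illegal
(1,5): no bracket -> illegal
(2,1): no bracket -> illegal
(2,4): flips 1 -> legal
(2,5): no bracket -> illegal
(3,5): flips 1 -> legal
(4,3): no bracket -> illegal
(4,5): no bracket -> illegal
(5,3): no bracket -> illegal
(5,5): flips 1 -> legal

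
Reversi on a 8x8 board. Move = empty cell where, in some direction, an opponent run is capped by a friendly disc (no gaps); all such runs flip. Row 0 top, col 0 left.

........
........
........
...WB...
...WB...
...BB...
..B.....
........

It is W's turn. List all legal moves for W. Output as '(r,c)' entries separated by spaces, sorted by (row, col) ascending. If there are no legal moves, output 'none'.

Answer: (2,5) (3,5) (4,5) (5,5) (6,3) (6,5)

Derivation:
(2,3): no bracket -> illegal
(2,4): no bracket -> illegal
(2,5): flips 1 -> legal
(3,5): flips 1 -> legal
(4,2): no bracket -> illegal
(4,5): flips 1 -> legal
(5,1): no bracket -> illegal
(5,2): no bracket -> illegal
(5,5): flips 1 -> legal
(6,1): no bracket -> illegal
(6,3): flips 1 -> legal
(6,4): no bracket -> illegal
(6,5): flips 1 -> legal
(7,1): no bracket -> illegal
(7,2): no bracket -> illegal
(7,3): no bracket -> illegal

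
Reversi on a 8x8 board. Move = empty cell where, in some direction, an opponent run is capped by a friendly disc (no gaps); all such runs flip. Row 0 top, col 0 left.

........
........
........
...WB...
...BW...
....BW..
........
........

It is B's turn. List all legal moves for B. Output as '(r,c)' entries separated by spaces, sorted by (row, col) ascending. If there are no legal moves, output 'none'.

Answer: (2,3) (3,2) (4,5) (5,6)

Derivation:
(2,2): no bracket -> illegal
(2,3): flips 1 -> legal
(2,4): no bracket -> illegal
(3,2): flips 1 -> legal
(3,5): no bracket -> illegal
(4,2): no bracket -> illegal
(4,5): flips 1 -> legal
(4,6): no bracket -> illegal
(5,3): no bracket -> illegal
(5,6): flips 1 -> legal
(6,4): no bracket -> illegal
(6,5): no bracket -> illegal
(6,6): no bracket -> illegal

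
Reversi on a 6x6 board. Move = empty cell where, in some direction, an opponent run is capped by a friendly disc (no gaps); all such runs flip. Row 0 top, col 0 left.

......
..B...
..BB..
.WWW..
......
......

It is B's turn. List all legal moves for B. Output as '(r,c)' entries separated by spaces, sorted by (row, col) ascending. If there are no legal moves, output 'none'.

(2,0): no bracket -> illegal
(2,1): no bracket -> illegal
(2,4): no bracket -> illegal
(3,0): no bracket -> illegal
(3,4): no bracket -> illegal
(4,0): flips 1 -> legal
(4,1): flips 1 -> legal
(4,2): flips 1 -> legal
(4,3): flips 1 -> legal
(4,4): flips 1 -> legal

Answer: (4,0) (4,1) (4,2) (4,3) (4,4)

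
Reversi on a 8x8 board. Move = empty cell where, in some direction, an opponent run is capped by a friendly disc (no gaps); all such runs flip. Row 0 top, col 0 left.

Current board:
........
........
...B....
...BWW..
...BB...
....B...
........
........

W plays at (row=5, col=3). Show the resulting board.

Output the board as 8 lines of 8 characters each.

Answer: ........
........
...B....
...BWW..
...BW...
...WB...
........
........

Derivation:
Place W at (5,3); scan 8 dirs for brackets.
Dir NW: first cell '.' (not opp) -> no flip
Dir N: opp run (4,3) (3,3) (2,3), next='.' -> no flip
Dir NE: opp run (4,4) capped by W -> flip
Dir W: first cell '.' (not opp) -> no flip
Dir E: opp run (5,4), next='.' -> no flip
Dir SW: first cell '.' (not opp) -> no flip
Dir S: first cell '.' (not opp) -> no flip
Dir SE: first cell '.' (not opp) -> no flip
All flips: (4,4)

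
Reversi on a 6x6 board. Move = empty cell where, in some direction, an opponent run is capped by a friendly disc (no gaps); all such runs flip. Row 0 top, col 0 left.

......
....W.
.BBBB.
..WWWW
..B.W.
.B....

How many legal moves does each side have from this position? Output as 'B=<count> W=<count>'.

-- B to move --
(0,3): no bracket -> illegal
(0,4): flips 1 -> legal
(0,5): flips 1 -> legal
(1,3): no bracket -> illegal
(1,5): no bracket -> illegal
(2,5): no bracket -> illegal
(3,1): no bracket -> illegal
(4,1): flips 1 -> legal
(4,3): flips 2 -> legal
(4,5): flips 1 -> legal
(5,3): no bracket -> illegal
(5,4): flips 2 -> legal
(5,5): flips 2 -> legal
B mobility = 7
-- W to move --
(1,0): flips 1 -> legal
(1,1): flips 1 -> legal
(1,2): flips 2 -> legal
(1,3): flips 2 -> legal
(1,5): flips 1 -> legal
(2,0): no bracket -> illegal
(2,5): no bracket -> illegal
(3,0): no bracket -> illegal
(3,1): no bracket -> illegal
(4,0): no bracket -> illegal
(4,1): no bracket -> illegal
(4,3): no bracket -> illegal
(5,0): no bracket -> illegal
(5,2): flips 1 -> legal
(5,3): no bracket -> illegal
W mobility = 6

Answer: B=7 W=6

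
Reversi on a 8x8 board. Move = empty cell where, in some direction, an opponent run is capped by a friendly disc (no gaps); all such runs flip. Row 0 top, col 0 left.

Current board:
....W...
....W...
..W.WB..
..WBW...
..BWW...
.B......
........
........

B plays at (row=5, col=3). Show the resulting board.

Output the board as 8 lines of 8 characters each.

Place B at (5,3); scan 8 dirs for brackets.
Dir NW: first cell 'B' (not opp) -> no flip
Dir N: opp run (4,3) capped by B -> flip
Dir NE: opp run (4,4), next='.' -> no flip
Dir W: first cell '.' (not opp) -> no flip
Dir E: first cell '.' (not opp) -> no flip
Dir SW: first cell '.' (not opp) -> no flip
Dir S: first cell '.' (not opp) -> no flip
Dir SE: first cell '.' (not opp) -> no flip
All flips: (4,3)

Answer: ....W...
....W...
..W.WB..
..WBW...
..BBW...
.B.B....
........
........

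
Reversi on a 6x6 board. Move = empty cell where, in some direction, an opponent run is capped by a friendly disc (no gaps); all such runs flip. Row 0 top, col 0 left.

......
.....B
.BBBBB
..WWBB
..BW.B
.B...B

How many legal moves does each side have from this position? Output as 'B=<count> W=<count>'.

Answer: B=6 W=7

Derivation:
-- B to move --
(3,1): flips 2 -> legal
(4,1): flips 1 -> legal
(4,4): flips 2 -> legal
(5,2): flips 1 -> legal
(5,3): flips 2 -> legal
(5,4): flips 2 -> legal
B mobility = 6
-- W to move --
(0,4): no bracket -> illegal
(0,5): no bracket -> illegal
(1,0): flips 1 -> legal
(1,1): flips 1 -> legal
(1,2): flips 1 -> legal
(1,3): flips 1 -> legal
(1,4): flips 1 -> legal
(2,0): no bracket -> illegal
(3,0): no bracket -> illegal
(3,1): no bracket -> illegal
(4,0): no bracket -> illegal
(4,1): flips 1 -> legal
(4,4): no bracket -> illegal
(5,0): no bracket -> illegal
(5,2): flips 1 -> legal
(5,3): no bracket -> illegal
(5,4): no bracket -> illegal
W mobility = 7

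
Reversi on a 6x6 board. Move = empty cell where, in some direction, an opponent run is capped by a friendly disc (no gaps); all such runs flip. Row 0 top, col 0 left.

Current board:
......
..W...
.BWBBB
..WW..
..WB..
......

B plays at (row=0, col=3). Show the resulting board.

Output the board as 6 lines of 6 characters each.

Answer: ...B..
..B...
.BWBBB
..WW..
..WB..
......

Derivation:
Place B at (0,3); scan 8 dirs for brackets.
Dir NW: edge -> no flip
Dir N: edge -> no flip
Dir NE: edge -> no flip
Dir W: first cell '.' (not opp) -> no flip
Dir E: first cell '.' (not opp) -> no flip
Dir SW: opp run (1,2) capped by B -> flip
Dir S: first cell '.' (not opp) -> no flip
Dir SE: first cell '.' (not opp) -> no flip
All flips: (1,2)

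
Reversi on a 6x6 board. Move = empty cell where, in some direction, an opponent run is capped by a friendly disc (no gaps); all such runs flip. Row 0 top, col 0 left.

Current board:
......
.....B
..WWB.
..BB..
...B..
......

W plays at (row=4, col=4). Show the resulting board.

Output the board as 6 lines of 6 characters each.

Answer: ......
.....B
..WWB.
..BW..
...BW.
......

Derivation:
Place W at (4,4); scan 8 dirs for brackets.
Dir NW: opp run (3,3) capped by W -> flip
Dir N: first cell '.' (not opp) -> no flip
Dir NE: first cell '.' (not opp) -> no flip
Dir W: opp run (4,3), next='.' -> no flip
Dir E: first cell '.' (not opp) -> no flip
Dir SW: first cell '.' (not opp) -> no flip
Dir S: first cell '.' (not opp) -> no flip
Dir SE: first cell '.' (not opp) -> no flip
All flips: (3,3)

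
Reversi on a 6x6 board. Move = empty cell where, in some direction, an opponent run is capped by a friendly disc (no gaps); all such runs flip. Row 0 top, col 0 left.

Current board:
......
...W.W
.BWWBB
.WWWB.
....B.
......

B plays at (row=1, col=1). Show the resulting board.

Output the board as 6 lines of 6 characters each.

Place B at (1,1); scan 8 dirs for brackets.
Dir NW: first cell '.' (not opp) -> no flip
Dir N: first cell '.' (not opp) -> no flip
Dir NE: first cell '.' (not opp) -> no flip
Dir W: first cell '.' (not opp) -> no flip
Dir E: first cell '.' (not opp) -> no flip
Dir SW: first cell '.' (not opp) -> no flip
Dir S: first cell 'B' (not opp) -> no flip
Dir SE: opp run (2,2) (3,3) capped by B -> flip
All flips: (2,2) (3,3)

Answer: ......
.B.W.W
.BBWBB
.WWBB.
....B.
......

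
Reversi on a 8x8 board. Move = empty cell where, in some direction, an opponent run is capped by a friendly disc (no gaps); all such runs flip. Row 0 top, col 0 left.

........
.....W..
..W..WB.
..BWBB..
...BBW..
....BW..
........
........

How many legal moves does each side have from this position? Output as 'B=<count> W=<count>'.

-- B to move --
(0,4): flips 1 -> legal
(0,5): flips 2 -> legal
(0,6): no bracket -> illegal
(1,1): flips 2 -> legal
(1,2): flips 1 -> legal
(1,3): no bracket -> illegal
(1,4): no bracket -> illegal
(1,6): flips 1 -> legal
(2,1): no bracket -> illegal
(2,3): flips 1 -> legal
(2,4): flips 1 -> legal
(3,1): no bracket -> illegal
(3,6): flips 1 -> legal
(4,2): no bracket -> illegal
(4,6): flips 1 -> legal
(5,6): flips 2 -> legal
(6,4): no bracket -> illegal
(6,5): flips 2 -> legal
(6,6): flips 1 -> legal
B mobility = 12
-- W to move --
(1,6): no bracket -> illegal
(1,7): no bracket -> illegal
(2,1): no bracket -> illegal
(2,3): flips 1 -> legal
(2,4): no bracket -> illegal
(2,7): flips 1 -> legal
(3,1): flips 1 -> legal
(3,6): flips 2 -> legal
(3,7): flips 1 -> legal
(4,1): no bracket -> illegal
(4,2): flips 3 -> legal
(4,6): no bracket -> illegal
(5,2): flips 2 -> legal
(5,3): flips 2 -> legal
(6,3): flips 1 -> legal
(6,4): no bracket -> illegal
(6,5): no bracket -> illegal
W mobility = 9

Answer: B=12 W=9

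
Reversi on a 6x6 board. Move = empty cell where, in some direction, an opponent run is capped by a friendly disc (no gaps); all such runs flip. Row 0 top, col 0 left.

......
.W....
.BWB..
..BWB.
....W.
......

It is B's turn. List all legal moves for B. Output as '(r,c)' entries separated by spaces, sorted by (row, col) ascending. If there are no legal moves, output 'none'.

(0,0): no bracket -> illegal
(0,1): flips 1 -> legal
(0,2): no bracket -> illegal
(1,0): no bracket -> illegal
(1,2): flips 1 -> legal
(1,3): no bracket -> illegal
(2,0): no bracket -> illegal
(2,4): no bracket -> illegal
(3,1): no bracket -> illegal
(3,5): no bracket -> illegal
(4,2): no bracket -> illegal
(4,3): flips 1 -> legal
(4,5): no bracket -> illegal
(5,3): no bracket -> illegal
(5,4): flips 1 -> legal
(5,5): no bracket -> illegal

Answer: (0,1) (1,2) (4,3) (5,4)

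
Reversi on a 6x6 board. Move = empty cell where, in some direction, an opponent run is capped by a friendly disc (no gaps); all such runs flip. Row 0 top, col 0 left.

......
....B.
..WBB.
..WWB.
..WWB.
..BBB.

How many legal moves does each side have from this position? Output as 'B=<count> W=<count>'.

-- B to move --
(1,1): flips 2 -> legal
(1,2): flips 3 -> legal
(1,3): no bracket -> illegal
(2,1): flips 3 -> legal
(3,1): flips 3 -> legal
(4,1): flips 3 -> legal
(5,1): flips 2 -> legal
B mobility = 6
-- W to move --
(0,3): no bracket -> illegal
(0,4): no bracket -> illegal
(0,5): flips 2 -> legal
(1,2): no bracket -> illegal
(1,3): flips 1 -> legal
(1,5): flips 1 -> legal
(2,5): flips 3 -> legal
(3,5): flips 1 -> legal
(4,1): no bracket -> illegal
(4,5): flips 1 -> legal
(5,1): no bracket -> illegal
(5,5): flips 1 -> legal
W mobility = 7

Answer: B=6 W=7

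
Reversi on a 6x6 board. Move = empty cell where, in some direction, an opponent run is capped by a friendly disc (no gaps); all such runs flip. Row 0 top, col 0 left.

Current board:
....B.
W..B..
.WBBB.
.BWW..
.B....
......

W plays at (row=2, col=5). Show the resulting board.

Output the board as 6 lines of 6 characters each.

Answer: ....B.
W..B..
.WWWWW
.BWW..
.B....
......

Derivation:
Place W at (2,5); scan 8 dirs for brackets.
Dir NW: first cell '.' (not opp) -> no flip
Dir N: first cell '.' (not opp) -> no flip
Dir NE: edge -> no flip
Dir W: opp run (2,4) (2,3) (2,2) capped by W -> flip
Dir E: edge -> no flip
Dir SW: first cell '.' (not opp) -> no flip
Dir S: first cell '.' (not opp) -> no flip
Dir SE: edge -> no flip
All flips: (2,2) (2,3) (2,4)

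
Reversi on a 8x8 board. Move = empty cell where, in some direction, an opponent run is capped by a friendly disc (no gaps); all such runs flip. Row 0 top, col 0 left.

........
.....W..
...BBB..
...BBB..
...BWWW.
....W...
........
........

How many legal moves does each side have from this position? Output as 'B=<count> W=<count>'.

-- B to move --
(0,4): no bracket -> illegal
(0,5): flips 1 -> legal
(0,6): flips 1 -> legal
(1,4): no bracket -> illegal
(1,6): no bracket -> illegal
(2,6): no bracket -> illegal
(3,6): no bracket -> illegal
(3,7): no bracket -> illegal
(4,7): flips 3 -> legal
(5,3): flips 1 -> legal
(5,5): flips 2 -> legal
(5,6): flips 1 -> legal
(5,7): flips 1 -> legal
(6,3): no bracket -> illegal
(6,4): flips 2 -> legal
(6,5): flips 1 -> legal
B mobility = 9
-- W to move --
(1,2): flips 2 -> legal
(1,3): flips 2 -> legal
(1,4): flips 2 -> legal
(1,6): no bracket -> illegal
(2,2): flips 1 -> legal
(2,6): flips 1 -> legal
(3,2): flips 1 -> legal
(3,6): no bracket -> illegal
(4,2): flips 3 -> legal
(5,2): no bracket -> illegal
(5,3): no bracket -> illegal
W mobility = 7

Answer: B=9 W=7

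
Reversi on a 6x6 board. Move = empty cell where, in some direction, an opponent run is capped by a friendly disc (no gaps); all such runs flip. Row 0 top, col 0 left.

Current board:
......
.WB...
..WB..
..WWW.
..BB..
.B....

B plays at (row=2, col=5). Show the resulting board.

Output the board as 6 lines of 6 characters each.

Place B at (2,5); scan 8 dirs for brackets.
Dir NW: first cell '.' (not opp) -> no flip
Dir N: first cell '.' (not opp) -> no flip
Dir NE: edge -> no flip
Dir W: first cell '.' (not opp) -> no flip
Dir E: edge -> no flip
Dir SW: opp run (3,4) capped by B -> flip
Dir S: first cell '.' (not opp) -> no flip
Dir SE: edge -> no flip
All flips: (3,4)

Answer: ......
.WB...
..WB.B
..WWB.
..BB..
.B....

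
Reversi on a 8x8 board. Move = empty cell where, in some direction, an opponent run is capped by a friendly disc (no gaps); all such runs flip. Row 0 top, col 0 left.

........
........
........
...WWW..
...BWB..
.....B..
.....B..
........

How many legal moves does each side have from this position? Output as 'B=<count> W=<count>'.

Answer: B=3 W=7

Derivation:
-- B to move --
(2,2): flips 2 -> legal
(2,3): flips 2 -> legal
(2,4): no bracket -> illegal
(2,5): flips 2 -> legal
(2,6): no bracket -> illegal
(3,2): no bracket -> illegal
(3,6): no bracket -> illegal
(4,2): no bracket -> illegal
(4,6): no bracket -> illegal
(5,3): no bracket -> illegal
(5,4): no bracket -> illegal
B mobility = 3
-- W to move --
(3,2): no bracket -> illegal
(3,6): no bracket -> illegal
(4,2): flips 1 -> legal
(4,6): flips 1 -> legal
(5,2): flips 1 -> legal
(5,3): flips 1 -> legal
(5,4): no bracket -> illegal
(5,6): flips 1 -> legal
(6,4): no bracket -> illegal
(6,6): flips 1 -> legal
(7,4): no bracket -> illegal
(7,5): flips 3 -> legal
(7,6): no bracket -> illegal
W mobility = 7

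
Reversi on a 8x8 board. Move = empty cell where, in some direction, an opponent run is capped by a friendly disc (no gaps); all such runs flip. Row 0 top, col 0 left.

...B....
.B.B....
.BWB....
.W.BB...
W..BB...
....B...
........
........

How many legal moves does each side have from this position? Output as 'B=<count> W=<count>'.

Answer: B=1 W=6

Derivation:
-- B to move --
(1,2): no bracket -> illegal
(2,0): no bracket -> illegal
(3,0): no bracket -> illegal
(3,2): no bracket -> illegal
(4,1): flips 1 -> legal
(4,2): no bracket -> illegal
(5,0): no bracket -> illegal
(5,1): no bracket -> illegal
B mobility = 1
-- W to move --
(0,0): flips 1 -> legal
(0,1): flips 2 -> legal
(0,2): no bracket -> illegal
(0,4): flips 1 -> legal
(1,0): no bracket -> illegal
(1,2): no bracket -> illegal
(1,4): no bracket -> illegal
(2,0): flips 1 -> legal
(2,4): flips 1 -> legal
(2,5): no bracket -> illegal
(3,0): no bracket -> illegal
(3,2): no bracket -> illegal
(3,5): no bracket -> illegal
(4,2): no bracket -> illegal
(4,5): no bracket -> illegal
(5,2): no bracket -> illegal
(5,3): no bracket -> illegal
(5,5): flips 2 -> legal
(6,3): no bracket -> illegal
(6,4): no bracket -> illegal
(6,5): no bracket -> illegal
W mobility = 6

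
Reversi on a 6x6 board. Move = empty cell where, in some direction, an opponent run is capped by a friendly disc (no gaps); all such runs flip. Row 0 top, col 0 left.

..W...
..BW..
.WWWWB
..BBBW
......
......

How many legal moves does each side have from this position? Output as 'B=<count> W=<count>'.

-- B to move --
(0,1): no bracket -> illegal
(0,3): flips 2 -> legal
(0,4): no bracket -> illegal
(1,0): flips 1 -> legal
(1,1): flips 1 -> legal
(1,4): flips 3 -> legal
(1,5): flips 1 -> legal
(2,0): flips 4 -> legal
(3,0): flips 1 -> legal
(3,1): no bracket -> illegal
(4,4): no bracket -> illegal
(4,5): flips 1 -> legal
B mobility = 8
-- W to move --
(0,1): flips 1 -> legal
(0,3): flips 1 -> legal
(1,1): flips 1 -> legal
(1,4): no bracket -> illegal
(1,5): flips 1 -> legal
(3,1): flips 3 -> legal
(4,1): flips 1 -> legal
(4,2): flips 2 -> legal
(4,3): flips 2 -> legal
(4,4): flips 2 -> legal
(4,5): flips 1 -> legal
W mobility = 10

Answer: B=8 W=10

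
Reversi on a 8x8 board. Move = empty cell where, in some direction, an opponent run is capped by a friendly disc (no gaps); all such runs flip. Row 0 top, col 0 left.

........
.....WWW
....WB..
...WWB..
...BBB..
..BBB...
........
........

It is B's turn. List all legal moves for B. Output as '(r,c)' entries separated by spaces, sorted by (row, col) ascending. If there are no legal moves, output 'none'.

(0,4): no bracket -> illegal
(0,5): flips 1 -> legal
(0,6): no bracket -> illegal
(0,7): flips 1 -> legal
(1,3): flips 1 -> legal
(1,4): flips 2 -> legal
(2,2): flips 1 -> legal
(2,3): flips 3 -> legal
(2,6): no bracket -> illegal
(2,7): no bracket -> illegal
(3,2): flips 2 -> legal
(4,2): no bracket -> illegal

Answer: (0,5) (0,7) (1,3) (1,4) (2,2) (2,3) (3,2)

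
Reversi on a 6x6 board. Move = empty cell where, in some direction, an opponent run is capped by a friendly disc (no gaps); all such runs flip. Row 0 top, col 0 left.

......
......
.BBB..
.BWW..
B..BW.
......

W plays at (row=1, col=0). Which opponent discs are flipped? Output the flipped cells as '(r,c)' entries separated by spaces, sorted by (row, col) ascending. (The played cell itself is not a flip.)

Answer: (2,1)

Derivation:
Dir NW: edge -> no flip
Dir N: first cell '.' (not opp) -> no flip
Dir NE: first cell '.' (not opp) -> no flip
Dir W: edge -> no flip
Dir E: first cell '.' (not opp) -> no flip
Dir SW: edge -> no flip
Dir S: first cell '.' (not opp) -> no flip
Dir SE: opp run (2,1) capped by W -> flip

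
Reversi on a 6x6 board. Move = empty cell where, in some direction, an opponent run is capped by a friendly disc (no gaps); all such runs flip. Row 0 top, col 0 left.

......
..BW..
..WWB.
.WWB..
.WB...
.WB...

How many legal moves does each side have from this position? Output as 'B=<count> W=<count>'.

Answer: B=10 W=10

Derivation:
-- B to move --
(0,2): flips 1 -> legal
(0,3): flips 2 -> legal
(0,4): no bracket -> illegal
(1,1): flips 1 -> legal
(1,4): flips 1 -> legal
(2,0): flips 1 -> legal
(2,1): flips 2 -> legal
(3,0): flips 3 -> legal
(3,4): flips 1 -> legal
(4,0): flips 1 -> legal
(4,3): no bracket -> illegal
(5,0): flips 1 -> legal
B mobility = 10
-- W to move --
(0,1): flips 1 -> legal
(0,2): flips 1 -> legal
(0,3): no bracket -> illegal
(1,1): flips 1 -> legal
(1,4): no bracket -> illegal
(1,5): flips 3 -> legal
(2,1): no bracket -> illegal
(2,5): flips 1 -> legal
(3,4): flips 1 -> legal
(3,5): flips 1 -> legal
(4,3): flips 2 -> legal
(4,4): flips 1 -> legal
(5,3): flips 2 -> legal
W mobility = 10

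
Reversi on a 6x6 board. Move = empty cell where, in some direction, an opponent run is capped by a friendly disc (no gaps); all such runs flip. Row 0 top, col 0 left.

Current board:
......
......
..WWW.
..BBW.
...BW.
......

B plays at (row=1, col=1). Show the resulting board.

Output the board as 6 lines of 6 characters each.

Answer: ......
.B....
..BWW.
..BBW.
...BW.
......

Derivation:
Place B at (1,1); scan 8 dirs for brackets.
Dir NW: first cell '.' (not opp) -> no flip
Dir N: first cell '.' (not opp) -> no flip
Dir NE: first cell '.' (not opp) -> no flip
Dir W: first cell '.' (not opp) -> no flip
Dir E: first cell '.' (not opp) -> no flip
Dir SW: first cell '.' (not opp) -> no flip
Dir S: first cell '.' (not opp) -> no flip
Dir SE: opp run (2,2) capped by B -> flip
All flips: (2,2)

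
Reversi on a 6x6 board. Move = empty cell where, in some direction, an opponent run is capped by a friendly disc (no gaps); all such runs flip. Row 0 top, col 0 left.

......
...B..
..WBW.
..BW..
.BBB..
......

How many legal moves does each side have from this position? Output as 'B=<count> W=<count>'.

-- B to move --
(1,1): no bracket -> illegal
(1,2): flips 1 -> legal
(1,4): no bracket -> illegal
(1,5): flips 2 -> legal
(2,1): flips 1 -> legal
(2,5): flips 1 -> legal
(3,1): flips 1 -> legal
(3,4): flips 1 -> legal
(3,5): flips 1 -> legal
(4,4): no bracket -> illegal
B mobility = 7
-- W to move --
(0,2): flips 1 -> legal
(0,3): flips 2 -> legal
(0,4): flips 1 -> legal
(1,2): no bracket -> illegal
(1,4): no bracket -> illegal
(2,1): no bracket -> illegal
(3,0): no bracket -> illegal
(3,1): flips 1 -> legal
(3,4): no bracket -> illegal
(4,0): no bracket -> illegal
(4,4): no bracket -> illegal
(5,0): no bracket -> illegal
(5,1): flips 1 -> legal
(5,2): flips 2 -> legal
(5,3): flips 1 -> legal
(5,4): no bracket -> illegal
W mobility = 7

Answer: B=7 W=7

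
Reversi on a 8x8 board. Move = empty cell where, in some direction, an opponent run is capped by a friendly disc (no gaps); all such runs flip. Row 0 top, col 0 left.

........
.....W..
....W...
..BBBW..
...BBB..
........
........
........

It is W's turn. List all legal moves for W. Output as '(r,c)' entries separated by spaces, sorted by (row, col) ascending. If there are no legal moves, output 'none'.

(2,1): no bracket -> illegal
(2,2): no bracket -> illegal
(2,3): no bracket -> illegal
(2,5): no bracket -> illegal
(3,1): flips 3 -> legal
(3,6): no bracket -> illegal
(4,1): no bracket -> illegal
(4,2): flips 1 -> legal
(4,6): no bracket -> illegal
(5,2): no bracket -> illegal
(5,3): flips 1 -> legal
(5,4): flips 2 -> legal
(5,5): flips 1 -> legal
(5,6): no bracket -> illegal

Answer: (3,1) (4,2) (5,3) (5,4) (5,5)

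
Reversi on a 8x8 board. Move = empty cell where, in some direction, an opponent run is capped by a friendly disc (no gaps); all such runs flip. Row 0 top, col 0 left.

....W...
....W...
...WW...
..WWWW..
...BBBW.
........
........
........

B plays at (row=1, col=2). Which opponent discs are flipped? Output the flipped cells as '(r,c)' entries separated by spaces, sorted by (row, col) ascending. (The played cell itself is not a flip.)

Answer: (2,3) (3,4)

Derivation:
Dir NW: first cell '.' (not opp) -> no flip
Dir N: first cell '.' (not opp) -> no flip
Dir NE: first cell '.' (not opp) -> no flip
Dir W: first cell '.' (not opp) -> no flip
Dir E: first cell '.' (not opp) -> no flip
Dir SW: first cell '.' (not opp) -> no flip
Dir S: first cell '.' (not opp) -> no flip
Dir SE: opp run (2,3) (3,4) capped by B -> flip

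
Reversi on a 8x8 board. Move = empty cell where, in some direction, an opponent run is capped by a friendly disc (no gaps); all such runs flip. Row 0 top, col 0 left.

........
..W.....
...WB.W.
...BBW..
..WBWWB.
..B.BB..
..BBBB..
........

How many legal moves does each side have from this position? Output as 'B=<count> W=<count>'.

Answer: B=9 W=13

Derivation:
-- B to move --
(0,1): flips 2 -> legal
(0,2): no bracket -> illegal
(0,3): no bracket -> illegal
(1,1): no bracket -> illegal
(1,3): flips 1 -> legal
(1,4): no bracket -> illegal
(1,5): no bracket -> illegal
(1,6): no bracket -> illegal
(1,7): no bracket -> illegal
(2,1): no bracket -> illegal
(2,2): flips 1 -> legal
(2,5): flips 2 -> legal
(2,7): no bracket -> illegal
(3,1): no bracket -> illegal
(3,2): flips 1 -> legal
(3,6): flips 2 -> legal
(3,7): no bracket -> illegal
(4,1): flips 1 -> legal
(5,1): flips 1 -> legal
(5,3): no bracket -> illegal
(5,6): flips 1 -> legal
B mobility = 9
-- W to move --
(1,3): flips 1 -> legal
(1,4): flips 2 -> legal
(1,5): flips 2 -> legal
(2,2): flips 1 -> legal
(2,5): flips 1 -> legal
(3,2): flips 2 -> legal
(3,6): no bracket -> illegal
(3,7): no bracket -> illegal
(4,1): no bracket -> illegal
(4,7): flips 1 -> legal
(5,1): no bracket -> illegal
(5,3): flips 2 -> legal
(5,6): no bracket -> illegal
(5,7): flips 1 -> legal
(6,1): no bracket -> illegal
(6,6): flips 1 -> legal
(7,1): no bracket -> illegal
(7,2): flips 4 -> legal
(7,3): no bracket -> illegal
(7,4): flips 2 -> legal
(7,5): flips 2 -> legal
(7,6): no bracket -> illegal
W mobility = 13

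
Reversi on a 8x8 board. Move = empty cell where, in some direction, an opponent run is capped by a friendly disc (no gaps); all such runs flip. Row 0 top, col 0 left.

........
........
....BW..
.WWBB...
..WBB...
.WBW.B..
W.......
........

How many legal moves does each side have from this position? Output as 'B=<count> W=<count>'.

Answer: B=10 W=7

Derivation:
-- B to move --
(1,4): no bracket -> illegal
(1,5): no bracket -> illegal
(1,6): flips 1 -> legal
(2,0): no bracket -> illegal
(2,1): flips 1 -> legal
(2,2): flips 2 -> legal
(2,3): no bracket -> illegal
(2,6): flips 1 -> legal
(3,0): flips 2 -> legal
(3,5): no bracket -> illegal
(3,6): no bracket -> illegal
(4,0): no bracket -> illegal
(4,1): flips 1 -> legal
(5,0): flips 1 -> legal
(5,4): flips 1 -> legal
(6,1): no bracket -> illegal
(6,2): flips 1 -> legal
(6,3): flips 1 -> legal
(6,4): no bracket -> illegal
(7,0): no bracket -> illegal
(7,1): no bracket -> illegal
B mobility = 10
-- W to move --
(1,3): no bracket -> illegal
(1,4): no bracket -> illegal
(1,5): flips 2 -> legal
(2,2): no bracket -> illegal
(2,3): flips 3 -> legal
(3,5): flips 3 -> legal
(4,1): no bracket -> illegal
(4,5): flips 2 -> legal
(4,6): no bracket -> illegal
(5,4): flips 1 -> legal
(5,6): no bracket -> illegal
(6,1): flips 3 -> legal
(6,2): flips 1 -> legal
(6,3): no bracket -> illegal
(6,4): no bracket -> illegal
(6,5): no bracket -> illegal
(6,6): no bracket -> illegal
W mobility = 7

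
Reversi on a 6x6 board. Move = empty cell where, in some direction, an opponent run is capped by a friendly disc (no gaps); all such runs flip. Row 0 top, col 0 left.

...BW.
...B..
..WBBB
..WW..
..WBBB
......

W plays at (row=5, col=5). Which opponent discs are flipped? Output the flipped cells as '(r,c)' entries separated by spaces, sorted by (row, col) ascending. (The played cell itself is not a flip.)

Dir NW: opp run (4,4) capped by W -> flip
Dir N: opp run (4,5), next='.' -> no flip
Dir NE: edge -> no flip
Dir W: first cell '.' (not opp) -> no flip
Dir E: edge -> no flip
Dir SW: edge -> no flip
Dir S: edge -> no flip
Dir SE: edge -> no flip

Answer: (4,4)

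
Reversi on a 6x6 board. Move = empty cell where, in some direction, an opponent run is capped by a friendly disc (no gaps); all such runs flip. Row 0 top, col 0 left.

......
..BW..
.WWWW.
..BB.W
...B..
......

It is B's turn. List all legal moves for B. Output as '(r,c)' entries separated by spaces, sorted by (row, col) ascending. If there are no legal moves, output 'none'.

(0,2): no bracket -> illegal
(0,3): flips 2 -> legal
(0,4): no bracket -> illegal
(1,0): flips 1 -> legal
(1,1): flips 1 -> legal
(1,4): flips 2 -> legal
(1,5): flips 1 -> legal
(2,0): no bracket -> illegal
(2,5): no bracket -> illegal
(3,0): flips 1 -> legal
(3,1): no bracket -> illegal
(3,4): flips 1 -> legal
(4,4): no bracket -> illegal
(4,5): no bracket -> illegal

Answer: (0,3) (1,0) (1,1) (1,4) (1,5) (3,0) (3,4)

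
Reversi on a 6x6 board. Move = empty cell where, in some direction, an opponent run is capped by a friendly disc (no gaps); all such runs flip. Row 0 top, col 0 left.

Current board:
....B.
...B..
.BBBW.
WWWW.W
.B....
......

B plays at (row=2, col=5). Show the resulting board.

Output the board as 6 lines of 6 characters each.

Place B at (2,5); scan 8 dirs for brackets.
Dir NW: first cell '.' (not opp) -> no flip
Dir N: first cell '.' (not opp) -> no flip
Dir NE: edge -> no flip
Dir W: opp run (2,4) capped by B -> flip
Dir E: edge -> no flip
Dir SW: first cell '.' (not opp) -> no flip
Dir S: opp run (3,5), next='.' -> no flip
Dir SE: edge -> no flip
All flips: (2,4)

Answer: ....B.
...B..
.BBBBB
WWWW.W
.B....
......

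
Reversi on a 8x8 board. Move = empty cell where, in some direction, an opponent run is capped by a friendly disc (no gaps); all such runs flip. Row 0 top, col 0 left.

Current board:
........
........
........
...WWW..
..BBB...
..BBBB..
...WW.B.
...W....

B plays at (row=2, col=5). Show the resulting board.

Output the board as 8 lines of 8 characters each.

Place B at (2,5); scan 8 dirs for brackets.
Dir NW: first cell '.' (not opp) -> no flip
Dir N: first cell '.' (not opp) -> no flip
Dir NE: first cell '.' (not opp) -> no flip
Dir W: first cell '.' (not opp) -> no flip
Dir E: first cell '.' (not opp) -> no flip
Dir SW: opp run (3,4) capped by B -> flip
Dir S: opp run (3,5), next='.' -> no flip
Dir SE: first cell '.' (not opp) -> no flip
All flips: (3,4)

Answer: ........
........
.....B..
...WBW..
..BBB...
..BBBB..
...WW.B.
...W....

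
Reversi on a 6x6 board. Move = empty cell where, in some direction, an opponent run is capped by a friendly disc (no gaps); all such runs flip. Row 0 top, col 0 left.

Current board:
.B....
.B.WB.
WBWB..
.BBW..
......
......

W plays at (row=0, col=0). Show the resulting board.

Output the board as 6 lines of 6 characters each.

Place W at (0,0); scan 8 dirs for brackets.
Dir NW: edge -> no flip
Dir N: edge -> no flip
Dir NE: edge -> no flip
Dir W: edge -> no flip
Dir E: opp run (0,1), next='.' -> no flip
Dir SW: edge -> no flip
Dir S: first cell '.' (not opp) -> no flip
Dir SE: opp run (1,1) capped by W -> flip
All flips: (1,1)

Answer: WB....
.W.WB.
WBWB..
.BBW..
......
......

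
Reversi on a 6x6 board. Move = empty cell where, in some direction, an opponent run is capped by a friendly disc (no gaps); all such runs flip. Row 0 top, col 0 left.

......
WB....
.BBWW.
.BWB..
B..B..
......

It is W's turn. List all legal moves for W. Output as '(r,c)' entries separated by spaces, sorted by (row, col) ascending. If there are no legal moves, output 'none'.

(0,0): no bracket -> illegal
(0,1): no bracket -> illegal
(0,2): no bracket -> illegal
(1,2): flips 2 -> legal
(1,3): no bracket -> illegal
(2,0): flips 2 -> legal
(3,0): flips 1 -> legal
(3,4): flips 1 -> legal
(4,1): no bracket -> illegal
(4,2): flips 1 -> legal
(4,4): no bracket -> illegal
(5,0): no bracket -> illegal
(5,1): no bracket -> illegal
(5,2): no bracket -> illegal
(5,3): flips 2 -> legal
(5,4): flips 1 -> legal

Answer: (1,2) (2,0) (3,0) (3,4) (4,2) (5,3) (5,4)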